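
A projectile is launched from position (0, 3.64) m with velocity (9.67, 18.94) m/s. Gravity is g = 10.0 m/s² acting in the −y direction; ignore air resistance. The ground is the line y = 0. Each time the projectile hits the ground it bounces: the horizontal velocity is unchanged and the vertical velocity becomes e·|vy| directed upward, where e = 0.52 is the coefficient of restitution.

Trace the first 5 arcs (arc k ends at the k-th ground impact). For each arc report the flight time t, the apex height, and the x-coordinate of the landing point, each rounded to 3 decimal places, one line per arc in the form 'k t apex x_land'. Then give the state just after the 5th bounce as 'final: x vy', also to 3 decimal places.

Arc 1: start y=3.640, vy=18.940 → t=3.971, apex=21.576, x_land=38.403, impact vy=-20.773
  bounce: vy ← 0.52·20.773 = 10.802
Arc 2: start y=0.000, vy=10.802 → t=2.160, apex=5.834, x_land=59.294, impact vy=-10.802
  bounce: vy ← 0.52·10.802 = 5.617
Arc 3: start y=0.000, vy=5.617 → t=1.123, apex=1.578, x_land=70.157, impact vy=-5.617
  bounce: vy ← 0.52·5.617 = 2.921
Arc 4: start y=0.000, vy=2.921 → t=0.584, apex=0.427, x_land=75.806, impact vy=-2.921
  bounce: vy ← 0.52·2.921 = 1.519
Arc 5: start y=0.000, vy=1.519 → t=0.304, apex=0.115, x_land=78.744, impact vy=-1.519
  bounce: vy ← 0.52·1.519 = 0.790

1 3.971 21.576 38.403
2 2.160 5.834 59.294
3 1.123 1.578 70.157
4 0.584 0.427 75.806
5 0.304 0.115 78.744
final: 78.744 0.790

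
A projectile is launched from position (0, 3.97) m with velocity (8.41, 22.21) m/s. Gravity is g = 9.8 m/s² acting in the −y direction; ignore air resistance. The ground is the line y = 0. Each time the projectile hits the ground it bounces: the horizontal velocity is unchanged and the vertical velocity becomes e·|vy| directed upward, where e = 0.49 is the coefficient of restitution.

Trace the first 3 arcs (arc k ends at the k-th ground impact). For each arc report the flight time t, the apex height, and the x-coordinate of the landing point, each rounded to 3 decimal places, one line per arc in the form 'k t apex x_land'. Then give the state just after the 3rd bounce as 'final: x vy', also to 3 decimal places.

1 4.705 29.138 39.568
2 2.390 6.996 59.666
3 1.171 1.680 69.514
final: 69.514 2.812

Arc 1: start y=3.970, vy=22.210 → t=4.705, apex=29.138, x_land=39.568, impact vy=-23.898
  bounce: vy ← 0.49·23.898 = 11.710
Arc 2: start y=0.000, vy=11.710 → t=2.390, apex=6.996, x_land=59.666, impact vy=-11.710
  bounce: vy ← 0.49·11.710 = 5.738
Arc 3: start y=0.000, vy=5.738 → t=1.171, apex=1.680, x_land=69.514, impact vy=-5.738
  bounce: vy ← 0.49·5.738 = 2.812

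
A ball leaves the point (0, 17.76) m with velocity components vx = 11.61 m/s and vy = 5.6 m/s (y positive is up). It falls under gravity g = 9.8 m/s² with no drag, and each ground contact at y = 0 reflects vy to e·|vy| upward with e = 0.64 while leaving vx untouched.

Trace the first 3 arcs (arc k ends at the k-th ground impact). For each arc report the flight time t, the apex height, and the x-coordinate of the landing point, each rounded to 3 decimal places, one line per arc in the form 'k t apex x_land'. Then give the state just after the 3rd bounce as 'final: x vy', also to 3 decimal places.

1 2.559 19.360 29.712
2 2.544 7.930 59.251
3 1.628 3.248 78.156
final: 78.156 5.106

Arc 1: start y=17.760, vy=5.600 → t=2.559, apex=19.360, x_land=29.712, impact vy=-19.480
  bounce: vy ← 0.64·19.480 = 12.467
Arc 2: start y=0.000, vy=12.467 → t=2.544, apex=7.930, x_land=59.251, impact vy=-12.467
  bounce: vy ← 0.64·12.467 = 7.979
Arc 3: start y=0.000, vy=7.979 → t=1.628, apex=3.248, x_land=78.156, impact vy=-7.979
  bounce: vy ← 0.64·7.979 = 5.106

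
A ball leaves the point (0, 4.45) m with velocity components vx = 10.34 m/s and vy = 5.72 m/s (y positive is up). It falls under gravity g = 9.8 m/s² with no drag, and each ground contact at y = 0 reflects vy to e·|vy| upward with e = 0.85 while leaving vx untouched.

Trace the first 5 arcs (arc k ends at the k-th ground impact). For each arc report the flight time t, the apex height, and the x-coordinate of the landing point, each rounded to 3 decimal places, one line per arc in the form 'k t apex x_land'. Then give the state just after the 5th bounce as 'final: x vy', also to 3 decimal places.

Arc 1: start y=4.450, vy=5.720 → t=1.701, apex=6.119, x_land=17.590, impact vy=-10.952
  bounce: vy ← 0.85·10.952 = 9.309
Arc 2: start y=0.000, vy=9.309 → t=1.900, apex=4.421, x_land=37.234, impact vy=-9.309
  bounce: vy ← 0.85·9.309 = 7.913
Arc 3: start y=0.000, vy=7.913 → t=1.615, apex=3.194, x_land=53.931, impact vy=-7.913
  bounce: vy ← 0.85·7.913 = 6.726
Arc 4: start y=0.000, vy=6.726 → t=1.373, apex=2.308, x_land=68.124, impact vy=-6.726
  bounce: vy ← 0.85·6.726 = 5.717
Arc 5: start y=0.000, vy=5.717 → t=1.167, apex=1.667, x_land=80.187, impact vy=-5.717
  bounce: vy ← 0.85·5.717 = 4.859

1 1.701 6.119 17.590
2 1.900 4.421 37.234
3 1.615 3.194 53.931
4 1.373 2.308 68.124
5 1.167 1.667 80.187
final: 80.187 4.859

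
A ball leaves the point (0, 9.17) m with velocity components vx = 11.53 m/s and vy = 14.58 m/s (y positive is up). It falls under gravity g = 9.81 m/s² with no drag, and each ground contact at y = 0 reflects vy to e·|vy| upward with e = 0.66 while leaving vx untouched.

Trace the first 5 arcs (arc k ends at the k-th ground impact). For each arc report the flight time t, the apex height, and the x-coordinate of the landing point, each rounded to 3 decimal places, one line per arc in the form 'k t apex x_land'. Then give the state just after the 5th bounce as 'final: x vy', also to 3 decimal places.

1 3.506 20.005 40.421
2 2.666 8.714 71.157
3 1.759 3.796 91.443
4 1.161 1.653 104.832
5 0.766 0.720 113.669
final: 113.669 2.481

Arc 1: start y=9.170, vy=14.580 → t=3.506, apex=20.005, x_land=40.421, impact vy=-19.811
  bounce: vy ← 0.66·19.811 = 13.076
Arc 2: start y=0.000, vy=13.076 → t=2.666, apex=8.714, x_land=71.157, impact vy=-13.076
  bounce: vy ← 0.66·13.076 = 8.630
Arc 3: start y=0.000, vy=8.630 → t=1.759, apex=3.796, x_land=91.443, impact vy=-8.630
  bounce: vy ← 0.66·8.630 = 5.696
Arc 4: start y=0.000, vy=5.696 → t=1.161, apex=1.653, x_land=104.832, impact vy=-5.696
  bounce: vy ← 0.66·5.696 = 3.759
Arc 5: start y=0.000, vy=3.759 → t=0.766, apex=0.720, x_land=113.669, impact vy=-3.759
  bounce: vy ← 0.66·3.759 = 2.481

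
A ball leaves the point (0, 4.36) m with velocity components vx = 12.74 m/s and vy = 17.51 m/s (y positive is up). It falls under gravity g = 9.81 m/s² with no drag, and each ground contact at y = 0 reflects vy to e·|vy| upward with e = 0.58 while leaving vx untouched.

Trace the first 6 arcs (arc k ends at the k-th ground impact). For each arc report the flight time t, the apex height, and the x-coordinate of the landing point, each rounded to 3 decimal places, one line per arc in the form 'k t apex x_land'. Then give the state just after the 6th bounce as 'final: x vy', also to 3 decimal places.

1 3.804 19.987 48.457
2 2.342 6.724 78.289
3 1.358 2.262 95.591
4 0.788 0.761 105.627
5 0.457 0.256 111.447
6 0.265 0.086 114.823
final: 114.823 0.754

Arc 1: start y=4.360, vy=17.510 → t=3.804, apex=19.987, x_land=48.457, impact vy=-19.803
  bounce: vy ← 0.58·19.803 = 11.486
Arc 2: start y=0.000, vy=11.486 → t=2.342, apex=6.724, x_land=78.289, impact vy=-11.486
  bounce: vy ← 0.58·11.486 = 6.662
Arc 3: start y=0.000, vy=6.662 → t=1.358, apex=2.262, x_land=95.591, impact vy=-6.662
  bounce: vy ← 0.58·6.662 = 3.864
Arc 4: start y=0.000, vy=3.864 → t=0.788, apex=0.761, x_land=105.627, impact vy=-3.864
  bounce: vy ← 0.58·3.864 = 2.241
Arc 5: start y=0.000, vy=2.241 → t=0.457, apex=0.256, x_land=111.447, impact vy=-2.241
  bounce: vy ← 0.58·2.241 = 1.300
Arc 6: start y=0.000, vy=1.300 → t=0.265, apex=0.086, x_land=114.823, impact vy=-1.300
  bounce: vy ← 0.58·1.300 = 0.754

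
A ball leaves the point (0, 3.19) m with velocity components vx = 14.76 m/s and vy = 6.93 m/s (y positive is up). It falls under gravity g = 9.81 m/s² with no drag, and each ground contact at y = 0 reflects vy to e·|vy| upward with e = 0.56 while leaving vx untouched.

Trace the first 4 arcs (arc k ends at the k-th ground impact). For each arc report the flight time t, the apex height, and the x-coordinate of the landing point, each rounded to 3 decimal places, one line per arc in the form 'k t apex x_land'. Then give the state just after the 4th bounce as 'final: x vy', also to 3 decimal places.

Arc 1: start y=3.190, vy=6.930 → t=1.779, apex=5.638, x_land=26.251, impact vy=-10.517
  bounce: vy ← 0.56·10.517 = 5.890
Arc 2: start y=0.000, vy=5.890 → t=1.201, apex=1.768, x_land=43.974, impact vy=-5.890
  bounce: vy ← 0.56·5.890 = 3.298
Arc 3: start y=0.000, vy=3.298 → t=0.672, apex=0.554, x_land=53.899, impact vy=-3.298
  bounce: vy ← 0.56·3.298 = 1.847
Arc 4: start y=0.000, vy=1.847 → t=0.377, apex=0.174, x_land=59.457, impact vy=-1.847
  bounce: vy ← 0.56·1.847 = 1.034

1 1.779 5.638 26.251
2 1.201 1.768 43.974
3 0.672 0.554 53.899
4 0.377 0.174 59.457
final: 59.457 1.034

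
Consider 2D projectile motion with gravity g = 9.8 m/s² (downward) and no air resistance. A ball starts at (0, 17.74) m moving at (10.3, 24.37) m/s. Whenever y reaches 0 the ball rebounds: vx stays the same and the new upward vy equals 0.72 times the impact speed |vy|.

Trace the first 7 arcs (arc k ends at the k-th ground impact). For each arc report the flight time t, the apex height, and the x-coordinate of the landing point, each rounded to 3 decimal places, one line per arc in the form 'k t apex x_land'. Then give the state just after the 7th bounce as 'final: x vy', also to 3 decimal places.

1 5.618 48.041 57.864
2 4.509 24.904 104.306
3 3.246 12.910 137.744
4 2.337 6.693 161.819
5 1.683 3.470 179.154
6 1.212 1.799 191.634
7 0.872 0.932 200.620
final: 200.620 3.078

Arc 1: start y=17.740, vy=24.370 → t=5.618, apex=48.041, x_land=57.864, impact vy=-30.686
  bounce: vy ← 0.72·30.686 = 22.094
Arc 2: start y=0.000, vy=22.094 → t=4.509, apex=24.904, x_land=104.306, impact vy=-22.094
  bounce: vy ← 0.72·22.094 = 15.907
Arc 3: start y=0.000, vy=15.907 → t=3.246, apex=12.910, x_land=137.744, impact vy=-15.907
  bounce: vy ← 0.72·15.907 = 11.453
Arc 4: start y=0.000, vy=11.453 → t=2.337, apex=6.693, x_land=161.819, impact vy=-11.453
  bounce: vy ← 0.72·11.453 = 8.246
Arc 5: start y=0.000, vy=8.246 → t=1.683, apex=3.470, x_land=179.154, impact vy=-8.246
  bounce: vy ← 0.72·8.246 = 5.937
Arc 6: start y=0.000, vy=5.937 → t=1.212, apex=1.799, x_land=191.634, impact vy=-5.937
  bounce: vy ← 0.72·5.937 = 4.275
Arc 7: start y=0.000, vy=4.275 → t=0.872, apex=0.932, x_land=200.620, impact vy=-4.275
  bounce: vy ← 0.72·4.275 = 3.078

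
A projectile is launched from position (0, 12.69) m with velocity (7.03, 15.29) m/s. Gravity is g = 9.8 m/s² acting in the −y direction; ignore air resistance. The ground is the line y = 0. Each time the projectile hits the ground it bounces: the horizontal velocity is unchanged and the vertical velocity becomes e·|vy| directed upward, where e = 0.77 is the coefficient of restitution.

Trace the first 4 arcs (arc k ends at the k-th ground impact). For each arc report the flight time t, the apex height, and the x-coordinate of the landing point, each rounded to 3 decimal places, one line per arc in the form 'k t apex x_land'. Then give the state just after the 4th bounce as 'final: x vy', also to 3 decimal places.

1 3.802 24.618 26.726
2 3.452 14.596 50.992
3 2.658 8.654 69.677
4 2.047 5.131 84.064
final: 84.064 7.722

Arc 1: start y=12.690, vy=15.290 → t=3.802, apex=24.618, x_land=26.726, impact vy=-21.966
  bounce: vy ← 0.77·21.966 = 16.914
Arc 2: start y=0.000, vy=16.914 → t=3.452, apex=14.596, x_land=50.992, impact vy=-16.914
  bounce: vy ← 0.77·16.914 = 13.024
Arc 3: start y=0.000, vy=13.024 → t=2.658, apex=8.654, x_land=69.677, impact vy=-13.024
  bounce: vy ← 0.77·13.024 = 10.028
Arc 4: start y=0.000, vy=10.028 → t=2.047, apex=5.131, x_land=84.064, impact vy=-10.028
  bounce: vy ← 0.77·10.028 = 7.722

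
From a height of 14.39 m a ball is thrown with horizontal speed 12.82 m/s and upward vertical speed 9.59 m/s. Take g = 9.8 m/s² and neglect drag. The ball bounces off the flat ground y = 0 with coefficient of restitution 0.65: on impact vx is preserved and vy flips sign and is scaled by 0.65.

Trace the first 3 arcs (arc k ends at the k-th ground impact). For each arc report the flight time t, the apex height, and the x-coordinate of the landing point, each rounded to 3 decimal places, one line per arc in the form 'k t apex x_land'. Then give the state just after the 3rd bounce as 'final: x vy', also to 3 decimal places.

1 2.952 19.082 37.844
2 2.565 8.062 70.733
3 1.668 3.406 92.111
final: 92.111 5.311

Arc 1: start y=14.390, vy=9.590 → t=2.952, apex=19.082, x_land=37.844, impact vy=-19.339
  bounce: vy ← 0.65·19.339 = 12.571
Arc 2: start y=0.000, vy=12.571 → t=2.565, apex=8.062, x_land=70.733, impact vy=-12.571
  bounce: vy ← 0.65·12.571 = 8.171
Arc 3: start y=0.000, vy=8.171 → t=1.668, apex=3.406, x_land=92.111, impact vy=-8.171
  bounce: vy ← 0.65·8.171 = 5.311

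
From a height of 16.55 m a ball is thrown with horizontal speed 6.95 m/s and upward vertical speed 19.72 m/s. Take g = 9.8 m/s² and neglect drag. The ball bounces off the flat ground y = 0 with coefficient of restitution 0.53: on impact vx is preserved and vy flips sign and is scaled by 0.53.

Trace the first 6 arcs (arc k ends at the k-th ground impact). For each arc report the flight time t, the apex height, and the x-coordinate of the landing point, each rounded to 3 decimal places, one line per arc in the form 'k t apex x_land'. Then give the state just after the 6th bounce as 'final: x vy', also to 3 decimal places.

1 4.737 36.391 32.925
2 2.889 10.222 53.002
3 1.531 2.871 63.642
4 0.811 0.807 69.282
5 0.430 0.227 72.271
6 0.228 0.064 73.855
final: 73.855 0.592

Arc 1: start y=16.550, vy=19.720 → t=4.737, apex=36.391, x_land=32.925, impact vy=-26.707
  bounce: vy ← 0.53·26.707 = 14.155
Arc 2: start y=0.000, vy=14.155 → t=2.889, apex=10.222, x_land=53.002, impact vy=-14.155
  bounce: vy ← 0.53·14.155 = 7.502
Arc 3: start y=0.000, vy=7.502 → t=1.531, apex=2.871, x_land=63.642, impact vy=-7.502
  bounce: vy ← 0.53·7.502 = 3.976
Arc 4: start y=0.000, vy=3.976 → t=0.811, apex=0.807, x_land=69.282, impact vy=-3.976
  bounce: vy ← 0.53·3.976 = 2.107
Arc 5: start y=0.000, vy=2.107 → t=0.430, apex=0.227, x_land=72.271, impact vy=-2.107
  bounce: vy ← 0.53·2.107 = 1.117
Arc 6: start y=0.000, vy=1.117 → t=0.228, apex=0.064, x_land=73.855, impact vy=-1.117
  bounce: vy ← 0.53·1.117 = 0.592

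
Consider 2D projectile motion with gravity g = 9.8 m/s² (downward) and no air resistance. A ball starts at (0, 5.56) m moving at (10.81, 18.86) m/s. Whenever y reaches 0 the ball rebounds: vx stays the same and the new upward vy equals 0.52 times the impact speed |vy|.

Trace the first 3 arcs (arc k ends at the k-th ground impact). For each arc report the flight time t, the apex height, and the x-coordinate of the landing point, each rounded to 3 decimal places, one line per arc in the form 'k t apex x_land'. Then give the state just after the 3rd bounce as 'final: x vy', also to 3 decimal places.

Arc 1: start y=5.560, vy=18.860 → t=4.124, apex=23.708, x_land=44.582, impact vy=-21.556
  bounce: vy ← 0.52·21.556 = 11.209
Arc 2: start y=0.000, vy=11.209 → t=2.288, apex=6.411, x_land=69.311, impact vy=-11.209
  bounce: vy ← 0.52·11.209 = 5.829
Arc 3: start y=0.000, vy=5.829 → t=1.190, apex=1.733, x_land=82.170, impact vy=-5.829
  bounce: vy ← 0.52·5.829 = 3.031

1 4.124 23.708 44.582
2 2.288 6.411 69.311
3 1.190 1.733 82.170
final: 82.170 3.031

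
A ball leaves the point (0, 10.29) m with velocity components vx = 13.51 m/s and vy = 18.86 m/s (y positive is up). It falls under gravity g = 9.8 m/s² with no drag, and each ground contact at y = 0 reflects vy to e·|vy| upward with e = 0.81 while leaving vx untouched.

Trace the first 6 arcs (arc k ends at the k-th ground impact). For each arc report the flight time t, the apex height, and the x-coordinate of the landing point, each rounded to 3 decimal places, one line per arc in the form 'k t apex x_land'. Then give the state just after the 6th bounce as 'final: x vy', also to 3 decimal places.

Arc 1: start y=10.290, vy=18.860 → t=4.334, apex=28.438, x_land=58.547, impact vy=-23.609
  bounce: vy ← 0.81·23.609 = 19.123
Arc 2: start y=0.000, vy=19.123 → t=3.903, apex=18.658, x_land=111.272, impact vy=-19.123
  bounce: vy ← 0.81·19.123 = 15.490
Arc 3: start y=0.000, vy=15.490 → t=3.161, apex=12.242, x_land=153.980, impact vy=-15.490
  bounce: vy ← 0.81·15.490 = 12.547
Arc 4: start y=0.000, vy=12.547 → t=2.561, apex=8.032, x_land=188.573, impact vy=-12.547
  bounce: vy ← 0.81·12.547 = 10.163
Arc 5: start y=0.000, vy=10.163 → t=2.074, apex=5.270, x_land=216.594, impact vy=-10.163
  bounce: vy ← 0.81·10.163 = 8.232
Arc 6: start y=0.000, vy=8.232 → t=1.680, apex=3.457, x_land=239.290, impact vy=-8.232
  bounce: vy ← 0.81·8.232 = 6.668

1 4.334 28.438 58.547
2 3.903 18.658 111.272
3 3.161 12.242 153.980
4 2.561 8.032 188.573
5 2.074 5.270 216.594
6 1.680 3.457 239.290
final: 239.290 6.668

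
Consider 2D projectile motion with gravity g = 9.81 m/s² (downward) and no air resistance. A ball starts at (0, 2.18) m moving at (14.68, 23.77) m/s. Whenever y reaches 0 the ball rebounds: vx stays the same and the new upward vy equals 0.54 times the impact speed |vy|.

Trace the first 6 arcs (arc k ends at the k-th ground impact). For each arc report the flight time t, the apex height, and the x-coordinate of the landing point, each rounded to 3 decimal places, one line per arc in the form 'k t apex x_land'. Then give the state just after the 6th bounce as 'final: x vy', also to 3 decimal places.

1 4.936 30.978 72.462
2 2.714 9.033 112.305
3 1.466 2.634 133.821
4 0.791 0.768 145.439
5 0.427 0.224 151.713
6 0.231 0.065 155.101
final: 155.101 0.611

Arc 1: start y=2.180, vy=23.770 → t=4.936, apex=30.978, x_land=72.462, impact vy=-24.653
  bounce: vy ← 0.54·24.653 = 13.313
Arc 2: start y=0.000, vy=13.313 → t=2.714, apex=9.033, x_land=112.305, impact vy=-13.313
  bounce: vy ← 0.54·13.313 = 7.189
Arc 3: start y=0.000, vy=7.189 → t=1.466, apex=2.634, x_land=133.821, impact vy=-7.189
  bounce: vy ← 0.54·7.189 = 3.882
Arc 4: start y=0.000, vy=3.882 → t=0.791, apex=0.768, x_land=145.439, impact vy=-3.882
  bounce: vy ← 0.54·3.882 = 2.096
Arc 5: start y=0.000, vy=2.096 → t=0.427, apex=0.224, x_land=151.713, impact vy=-2.096
  bounce: vy ← 0.54·2.096 = 1.132
Arc 6: start y=0.000, vy=1.132 → t=0.231, apex=0.065, x_land=155.101, impact vy=-1.132
  bounce: vy ← 0.54·1.132 = 0.611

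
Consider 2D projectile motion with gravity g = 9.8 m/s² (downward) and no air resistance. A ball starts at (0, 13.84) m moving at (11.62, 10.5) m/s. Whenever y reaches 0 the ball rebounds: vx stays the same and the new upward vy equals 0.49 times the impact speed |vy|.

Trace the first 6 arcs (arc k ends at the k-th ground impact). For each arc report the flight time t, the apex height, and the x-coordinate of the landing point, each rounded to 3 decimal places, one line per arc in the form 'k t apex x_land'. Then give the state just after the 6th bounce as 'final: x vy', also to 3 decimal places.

1 3.065 19.465 35.610
2 1.953 4.674 58.306
3 0.957 1.122 69.428
4 0.469 0.269 74.877
5 0.230 0.065 77.548
6 0.113 0.016 78.856
final: 78.856 0.270

Arc 1: start y=13.840, vy=10.500 → t=3.065, apex=19.465, x_land=35.610, impact vy=-19.532
  bounce: vy ← 0.49·19.532 = 9.571
Arc 2: start y=0.000, vy=9.571 → t=1.953, apex=4.674, x_land=58.306, impact vy=-9.571
  bounce: vy ← 0.49·9.571 = 4.690
Arc 3: start y=0.000, vy=4.690 → t=0.957, apex=1.122, x_land=69.428, impact vy=-4.690
  bounce: vy ← 0.49·4.690 = 2.298
Arc 4: start y=0.000, vy=2.298 → t=0.469, apex=0.269, x_land=74.877, impact vy=-2.298
  bounce: vy ← 0.49·2.298 = 1.126
Arc 5: start y=0.000, vy=1.126 → t=0.230, apex=0.065, x_land=77.548, impact vy=-1.126
  bounce: vy ← 0.49·1.126 = 0.552
Arc 6: start y=0.000, vy=0.552 → t=0.113, apex=0.016, x_land=78.856, impact vy=-0.552
  bounce: vy ← 0.49·0.552 = 0.270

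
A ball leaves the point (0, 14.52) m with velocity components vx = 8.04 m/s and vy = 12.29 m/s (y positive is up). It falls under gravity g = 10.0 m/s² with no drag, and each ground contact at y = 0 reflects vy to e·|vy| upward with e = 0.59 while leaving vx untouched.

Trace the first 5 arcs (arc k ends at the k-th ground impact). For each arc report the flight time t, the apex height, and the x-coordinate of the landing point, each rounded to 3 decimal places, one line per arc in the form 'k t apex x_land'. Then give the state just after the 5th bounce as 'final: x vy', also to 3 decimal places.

Arc 1: start y=14.520, vy=12.290 → t=3.330, apex=22.072, x_land=26.774, impact vy=-21.011
  bounce: vy ← 0.59·21.011 = 12.396
Arc 2: start y=0.000, vy=12.396 → t=2.479, apex=7.683, x_land=46.707, impact vy=-12.396
  bounce: vy ← 0.59·12.396 = 7.314
Arc 3: start y=0.000, vy=7.314 → t=1.463, apex=2.675, x_land=58.467, impact vy=-7.314
  bounce: vy ← 0.59·7.314 = 4.315
Arc 4: start y=0.000, vy=4.315 → t=0.863, apex=0.931, x_land=65.406, impact vy=-4.315
  bounce: vy ← 0.59·4.315 = 2.546
Arc 5: start y=0.000, vy=2.546 → t=0.509, apex=0.324, x_land=69.500, impact vy=-2.546
  bounce: vy ← 0.59·2.546 = 1.502

1 3.330 22.072 26.774
2 2.479 7.683 46.707
3 1.463 2.675 58.467
4 0.863 0.931 65.406
5 0.509 0.324 69.500
final: 69.500 1.502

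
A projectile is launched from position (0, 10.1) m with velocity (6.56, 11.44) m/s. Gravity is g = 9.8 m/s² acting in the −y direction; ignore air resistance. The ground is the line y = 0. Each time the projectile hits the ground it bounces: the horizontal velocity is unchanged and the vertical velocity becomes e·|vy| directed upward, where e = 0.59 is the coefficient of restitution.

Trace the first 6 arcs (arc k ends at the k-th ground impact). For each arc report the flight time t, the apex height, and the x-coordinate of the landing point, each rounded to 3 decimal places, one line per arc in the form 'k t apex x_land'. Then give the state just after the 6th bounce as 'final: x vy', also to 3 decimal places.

Arc 1: start y=10.100, vy=11.440 → t=3.018, apex=16.777, x_land=19.796, impact vy=-18.134
  bounce: vy ← 0.59·18.134 = 10.699
Arc 2: start y=0.000, vy=10.699 → t=2.183, apex=5.840, x_land=34.120, impact vy=-10.699
  bounce: vy ← 0.59·10.699 = 6.312
Arc 3: start y=0.000, vy=6.312 → t=1.288, apex=2.033, x_land=42.571, impact vy=-6.312
  bounce: vy ← 0.59·6.312 = 3.724
Arc 4: start y=0.000, vy=3.724 → t=0.760, apex=0.708, x_land=47.557, impact vy=-3.724
  bounce: vy ← 0.59·3.724 = 2.197
Arc 5: start y=0.000, vy=2.197 → t=0.448, apex=0.246, x_land=50.498, impact vy=-2.197
  bounce: vy ← 0.59·2.197 = 1.296
Arc 6: start y=0.000, vy=1.296 → t=0.265, apex=0.086, x_land=52.234, impact vy=-1.296
  bounce: vy ← 0.59·1.296 = 0.765

1 3.018 16.777 19.796
2 2.183 5.840 34.120
3 1.288 2.033 42.571
4 0.760 0.708 47.557
5 0.448 0.246 50.498
6 0.265 0.086 52.234
final: 52.234 0.765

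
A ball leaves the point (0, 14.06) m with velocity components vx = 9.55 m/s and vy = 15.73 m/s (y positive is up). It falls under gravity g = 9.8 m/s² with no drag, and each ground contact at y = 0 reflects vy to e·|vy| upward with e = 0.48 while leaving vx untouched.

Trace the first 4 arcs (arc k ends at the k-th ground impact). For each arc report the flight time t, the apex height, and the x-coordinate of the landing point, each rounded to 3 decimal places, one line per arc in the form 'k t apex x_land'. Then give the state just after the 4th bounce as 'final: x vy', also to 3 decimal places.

1 3.939 26.684 37.615
2 2.240 6.148 59.009
3 1.075 1.417 69.279
4 0.516 0.326 74.208
final: 74.208 1.214

Arc 1: start y=14.060, vy=15.730 → t=3.939, apex=26.684, x_land=37.615, impact vy=-22.869
  bounce: vy ← 0.48·22.869 = 10.977
Arc 2: start y=0.000, vy=10.977 → t=2.240, apex=6.148, x_land=59.009, impact vy=-10.977
  bounce: vy ← 0.48·10.977 = 5.269
Arc 3: start y=0.000, vy=5.269 → t=1.075, apex=1.417, x_land=69.279, impact vy=-5.269
  bounce: vy ← 0.48·5.269 = 2.529
Arc 4: start y=0.000, vy=2.529 → t=0.516, apex=0.326, x_land=74.208, impact vy=-2.529
  bounce: vy ← 0.48·2.529 = 1.214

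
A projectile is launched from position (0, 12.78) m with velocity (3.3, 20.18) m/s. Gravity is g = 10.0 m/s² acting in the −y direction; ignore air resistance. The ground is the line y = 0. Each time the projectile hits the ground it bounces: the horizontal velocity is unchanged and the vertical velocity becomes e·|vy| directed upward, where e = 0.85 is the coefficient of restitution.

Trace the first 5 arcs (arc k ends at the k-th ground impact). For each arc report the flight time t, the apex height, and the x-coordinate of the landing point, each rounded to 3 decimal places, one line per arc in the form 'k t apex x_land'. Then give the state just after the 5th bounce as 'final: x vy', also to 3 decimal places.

Arc 1: start y=12.780, vy=20.180 → t=4.593, apex=33.142, x_land=15.155, impact vy=-25.746
  bounce: vy ← 0.85·25.746 = 21.884
Arc 2: start y=0.000, vy=21.884 → t=4.377, apex=23.945, x_land=29.599, impact vy=-21.884
  bounce: vy ← 0.85·21.884 = 18.601
Arc 3: start y=0.000, vy=18.601 → t=3.720, apex=17.300, x_land=41.875, impact vy=-18.601
  bounce: vy ← 0.85·18.601 = 15.811
Arc 4: start y=0.000, vy=15.811 → t=3.162, apex=12.499, x_land=52.311, impact vy=-15.811
  bounce: vy ← 0.85·15.811 = 13.439
Arc 5: start y=0.000, vy=13.439 → t=2.688, apex=9.031, x_land=61.181, impact vy=-13.439
  bounce: vy ← 0.85·13.439 = 11.423

1 4.593 33.142 15.155
2 4.377 23.945 29.599
3 3.720 17.300 41.875
4 3.162 12.499 52.311
5 2.688 9.031 61.181
final: 61.181 11.423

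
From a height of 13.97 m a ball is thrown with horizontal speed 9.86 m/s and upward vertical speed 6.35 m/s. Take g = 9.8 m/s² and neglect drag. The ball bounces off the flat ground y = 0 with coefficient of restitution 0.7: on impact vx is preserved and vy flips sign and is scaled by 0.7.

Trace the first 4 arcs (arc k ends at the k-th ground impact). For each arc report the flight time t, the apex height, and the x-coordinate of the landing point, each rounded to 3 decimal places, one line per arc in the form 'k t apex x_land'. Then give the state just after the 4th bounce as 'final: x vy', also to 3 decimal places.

Arc 1: start y=13.970, vy=6.350 → t=2.457, apex=16.027, x_land=24.221, impact vy=-17.724
  bounce: vy ← 0.7·17.724 = 12.407
Arc 2: start y=0.000, vy=12.407 → t=2.532, apex=7.853, x_land=49.187, impact vy=-12.407
  bounce: vy ← 0.7·12.407 = 8.685
Arc 3: start y=0.000, vy=8.685 → t=1.772, apex=3.848, x_land=66.662, impact vy=-8.685
  bounce: vy ← 0.7·8.685 = 6.079
Arc 4: start y=0.000, vy=6.079 → t=1.241, apex=1.886, x_land=78.895, impact vy=-6.079
  bounce: vy ← 0.7·6.079 = 4.255

1 2.457 16.027 24.221
2 2.532 7.853 49.187
3 1.772 3.848 66.662
4 1.241 1.886 78.895
final: 78.895 4.255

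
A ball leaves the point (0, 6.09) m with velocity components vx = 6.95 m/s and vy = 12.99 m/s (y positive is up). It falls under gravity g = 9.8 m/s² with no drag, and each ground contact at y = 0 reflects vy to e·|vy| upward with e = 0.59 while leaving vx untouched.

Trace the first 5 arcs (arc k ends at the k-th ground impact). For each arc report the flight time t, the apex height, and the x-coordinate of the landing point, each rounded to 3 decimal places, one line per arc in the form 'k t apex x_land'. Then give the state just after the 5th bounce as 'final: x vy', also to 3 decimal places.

Arc 1: start y=6.090, vy=12.990 → t=3.058, apex=14.699, x_land=21.250, impact vy=-16.974
  bounce: vy ← 0.59·16.974 = 10.014
Arc 2: start y=0.000, vy=10.014 → t=2.044, apex=5.117, x_land=35.454, impact vy=-10.014
  bounce: vy ← 0.59·10.014 = 5.909
Arc 3: start y=0.000, vy=5.909 → t=1.206, apex=1.781, x_land=43.834, impact vy=-5.909
  bounce: vy ← 0.59·5.909 = 3.486
Arc 4: start y=0.000, vy=3.486 → t=0.711, apex=0.620, x_land=48.779, impact vy=-3.486
  bounce: vy ← 0.59·3.486 = 2.057
Arc 5: start y=0.000, vy=2.057 → t=0.420, apex=0.216, x_land=51.696, impact vy=-2.057
  bounce: vy ← 0.59·2.057 = 1.213

1 3.058 14.699 21.250
2 2.044 5.117 35.454
3 1.206 1.781 43.834
4 0.711 0.620 48.779
5 0.420 0.216 51.696
final: 51.696 1.213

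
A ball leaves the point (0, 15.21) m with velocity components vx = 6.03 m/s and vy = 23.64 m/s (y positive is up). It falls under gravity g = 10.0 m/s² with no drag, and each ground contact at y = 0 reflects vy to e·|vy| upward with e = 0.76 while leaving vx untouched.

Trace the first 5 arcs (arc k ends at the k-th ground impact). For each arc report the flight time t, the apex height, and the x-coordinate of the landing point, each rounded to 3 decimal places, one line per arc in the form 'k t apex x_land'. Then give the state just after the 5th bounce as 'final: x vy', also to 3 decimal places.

Arc 1: start y=15.210, vy=23.640 → t=5.302, apex=43.152, x_land=31.970, impact vy=-29.378
  bounce: vy ← 0.76·29.378 = 22.327
Arc 2: start y=0.000, vy=22.327 → t=4.465, apex=24.925, x_land=58.896, impact vy=-22.327
  bounce: vy ← 0.76·22.327 = 16.969
Arc 3: start y=0.000, vy=16.969 → t=3.394, apex=14.397, x_land=79.360, impact vy=-16.969
  bounce: vy ← 0.76·16.969 = 12.896
Arc 4: start y=0.000, vy=12.896 → t=2.579, apex=8.315, x_land=94.913, impact vy=-12.896
  bounce: vy ← 0.76·12.896 = 9.801
Arc 5: start y=0.000, vy=9.801 → t=1.960, apex=4.803, x_land=106.733, impact vy=-9.801
  bounce: vy ← 0.76·9.801 = 7.449

1 5.302 43.152 31.970
2 4.465 24.925 58.896
3 3.394 14.397 79.360
4 2.579 8.315 94.913
5 1.960 4.803 106.733
final: 106.733 7.449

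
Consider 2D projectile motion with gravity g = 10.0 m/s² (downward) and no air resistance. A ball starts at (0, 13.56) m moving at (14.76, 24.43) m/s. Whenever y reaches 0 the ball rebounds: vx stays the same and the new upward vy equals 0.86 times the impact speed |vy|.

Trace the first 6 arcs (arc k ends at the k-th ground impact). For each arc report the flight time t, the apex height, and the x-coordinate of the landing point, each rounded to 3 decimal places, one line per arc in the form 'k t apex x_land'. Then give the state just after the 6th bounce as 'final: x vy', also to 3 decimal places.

1 5.389 43.401 79.545
2 5.068 32.100 154.341
3 4.358 23.741 218.666
4 3.748 17.559 273.986
5 3.223 12.986 321.561
6 2.772 9.605 362.475
final: 362.475 11.919

Arc 1: start y=13.560, vy=24.430 → t=5.389, apex=43.401, x_land=79.545, impact vy=-29.462
  bounce: vy ← 0.86·29.462 = 25.338
Arc 2: start y=0.000, vy=25.338 → t=5.068, apex=32.100, x_land=154.341, impact vy=-25.338
  bounce: vy ← 0.86·25.338 = 21.790
Arc 3: start y=0.000, vy=21.790 → t=4.358, apex=23.741, x_land=218.666, impact vy=-21.790
  bounce: vy ← 0.86·21.790 = 18.740
Arc 4: start y=0.000, vy=18.740 → t=3.748, apex=17.559, x_land=273.986, impact vy=-18.740
  bounce: vy ← 0.86·18.740 = 16.116
Arc 5: start y=0.000, vy=16.116 → t=3.223, apex=12.986, x_land=321.561, impact vy=-16.116
  bounce: vy ← 0.86·16.116 = 13.860
Arc 6: start y=0.000, vy=13.860 → t=2.772, apex=9.605, x_land=362.475, impact vy=-13.860
  bounce: vy ← 0.86·13.860 = 11.919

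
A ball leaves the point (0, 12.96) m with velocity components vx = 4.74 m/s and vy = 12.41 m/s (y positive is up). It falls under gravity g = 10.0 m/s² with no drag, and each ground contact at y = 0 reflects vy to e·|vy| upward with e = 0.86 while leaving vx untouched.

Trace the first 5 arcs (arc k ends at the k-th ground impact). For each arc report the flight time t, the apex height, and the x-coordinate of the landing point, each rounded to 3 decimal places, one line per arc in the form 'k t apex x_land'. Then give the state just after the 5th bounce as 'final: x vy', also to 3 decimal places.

Arc 1: start y=12.960, vy=12.410 → t=3.274, apex=20.660, x_land=15.518, impact vy=-20.328
  bounce: vy ← 0.86·20.328 = 17.482
Arc 2: start y=0.000, vy=17.482 → t=3.496, apex=15.280, x_land=32.090, impact vy=-17.482
  bounce: vy ← 0.86·17.482 = 15.034
Arc 3: start y=0.000, vy=15.034 → t=3.007, apex=11.301, x_land=46.343, impact vy=-15.034
  bounce: vy ← 0.86·15.034 = 12.929
Arc 4: start y=0.000, vy=12.929 → t=2.586, apex=8.359, x_land=58.600, impact vy=-12.929
  bounce: vy ← 0.86·12.929 = 11.119
Arc 5: start y=0.000, vy=11.119 → t=2.224, apex=6.182, x_land=69.141, impact vy=-11.119
  bounce: vy ← 0.86·11.119 = 9.563

1 3.274 20.660 15.518
2 3.496 15.280 32.090
3 3.007 11.301 46.343
4 2.586 8.359 58.600
5 2.224 6.182 69.141
final: 69.141 9.563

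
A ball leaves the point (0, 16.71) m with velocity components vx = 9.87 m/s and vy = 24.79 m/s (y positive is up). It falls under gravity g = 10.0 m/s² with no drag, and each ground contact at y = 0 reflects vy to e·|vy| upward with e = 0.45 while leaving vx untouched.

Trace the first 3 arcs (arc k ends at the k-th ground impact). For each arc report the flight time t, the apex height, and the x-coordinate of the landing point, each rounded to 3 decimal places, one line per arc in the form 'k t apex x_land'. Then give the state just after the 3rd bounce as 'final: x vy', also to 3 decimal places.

1 5.559 47.437 54.869
2 2.772 9.606 82.230
3 1.247 1.945 94.543
final: 94.543 2.807

Arc 1: start y=16.710, vy=24.790 → t=5.559, apex=47.437, x_land=54.869, impact vy=-30.802
  bounce: vy ← 0.45·30.802 = 13.861
Arc 2: start y=0.000, vy=13.861 → t=2.772, apex=9.606, x_land=82.230, impact vy=-13.861
  bounce: vy ← 0.45·13.861 = 6.237
Arc 3: start y=0.000, vy=6.237 → t=1.247, apex=1.945, x_land=94.543, impact vy=-6.237
  bounce: vy ← 0.45·6.237 = 2.807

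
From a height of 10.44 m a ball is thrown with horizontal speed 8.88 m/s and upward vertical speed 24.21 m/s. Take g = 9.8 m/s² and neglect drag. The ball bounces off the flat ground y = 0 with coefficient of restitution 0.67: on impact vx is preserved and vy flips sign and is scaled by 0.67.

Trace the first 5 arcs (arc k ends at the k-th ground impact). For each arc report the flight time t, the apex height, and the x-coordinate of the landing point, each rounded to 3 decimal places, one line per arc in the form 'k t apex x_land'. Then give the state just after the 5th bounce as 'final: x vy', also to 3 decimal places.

1 5.340 40.344 47.418
2 3.845 18.111 81.561
3 2.576 8.130 104.438
4 1.726 3.649 119.765
5 1.156 1.638 130.034
final: 130.034 3.797

Arc 1: start y=10.440, vy=24.210 → t=5.340, apex=40.344, x_land=47.418, impact vy=-28.120
  bounce: vy ← 0.67·28.120 = 18.841
Arc 2: start y=0.000, vy=18.841 → t=3.845, apex=18.111, x_land=81.561, impact vy=-18.841
  bounce: vy ← 0.67·18.841 = 12.623
Arc 3: start y=0.000, vy=12.623 → t=2.576, apex=8.130, x_land=104.438, impact vy=-12.623
  bounce: vy ← 0.67·12.623 = 8.458
Arc 4: start y=0.000, vy=8.458 → t=1.726, apex=3.649, x_land=119.765, impact vy=-8.458
  bounce: vy ← 0.67·8.458 = 5.667
Arc 5: start y=0.000, vy=5.667 → t=1.156, apex=1.638, x_land=130.034, impact vy=-5.667
  bounce: vy ← 0.67·5.667 = 3.797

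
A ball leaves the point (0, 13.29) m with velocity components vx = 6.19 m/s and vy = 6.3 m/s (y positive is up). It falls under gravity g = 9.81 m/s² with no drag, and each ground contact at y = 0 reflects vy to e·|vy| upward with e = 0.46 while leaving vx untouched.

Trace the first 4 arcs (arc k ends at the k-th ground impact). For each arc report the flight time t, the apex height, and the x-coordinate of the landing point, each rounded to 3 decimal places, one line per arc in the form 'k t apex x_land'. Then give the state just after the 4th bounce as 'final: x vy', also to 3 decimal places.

Arc 1: start y=13.290, vy=6.300 → t=2.409, apex=15.313, x_land=14.912, impact vy=-17.333
  bounce: vy ← 0.46·17.333 = 7.973
Arc 2: start y=0.000, vy=7.973 → t=1.626, apex=3.240, x_land=24.974, impact vy=-7.973
  bounce: vy ← 0.46·7.973 = 3.668
Arc 3: start y=0.000, vy=3.668 → t=0.748, apex=0.686, x_land=29.603, impact vy=-3.668
  bounce: vy ← 0.46·3.668 = 1.687
Arc 4: start y=0.000, vy=1.687 → t=0.344, apex=0.145, x_land=31.732, impact vy=-1.687
  bounce: vy ← 0.46·1.687 = 0.776

1 2.409 15.313 14.912
2 1.626 3.240 24.974
3 0.748 0.686 29.603
4 0.344 0.145 31.732
final: 31.732 0.776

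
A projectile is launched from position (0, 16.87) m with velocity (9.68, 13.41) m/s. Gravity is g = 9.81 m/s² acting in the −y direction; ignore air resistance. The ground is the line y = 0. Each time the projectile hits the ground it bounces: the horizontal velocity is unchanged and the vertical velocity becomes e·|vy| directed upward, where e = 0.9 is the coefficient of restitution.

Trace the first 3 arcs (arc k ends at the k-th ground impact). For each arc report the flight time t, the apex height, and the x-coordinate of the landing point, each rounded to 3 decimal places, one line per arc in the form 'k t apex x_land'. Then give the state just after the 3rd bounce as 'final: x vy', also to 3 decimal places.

1 3.671 26.036 35.534
2 4.147 21.089 75.677
3 3.732 17.082 111.806
final: 111.806 16.476

Arc 1: start y=16.870, vy=13.410 → t=3.671, apex=26.036, x_land=35.534, impact vy=-22.601
  bounce: vy ← 0.9·22.601 = 20.341
Arc 2: start y=0.000, vy=20.341 → t=4.147, apex=21.089, x_land=75.677, impact vy=-20.341
  bounce: vy ← 0.9·20.341 = 18.307
Arc 3: start y=0.000, vy=18.307 → t=3.732, apex=17.082, x_land=111.806, impact vy=-18.307
  bounce: vy ← 0.9·18.307 = 16.476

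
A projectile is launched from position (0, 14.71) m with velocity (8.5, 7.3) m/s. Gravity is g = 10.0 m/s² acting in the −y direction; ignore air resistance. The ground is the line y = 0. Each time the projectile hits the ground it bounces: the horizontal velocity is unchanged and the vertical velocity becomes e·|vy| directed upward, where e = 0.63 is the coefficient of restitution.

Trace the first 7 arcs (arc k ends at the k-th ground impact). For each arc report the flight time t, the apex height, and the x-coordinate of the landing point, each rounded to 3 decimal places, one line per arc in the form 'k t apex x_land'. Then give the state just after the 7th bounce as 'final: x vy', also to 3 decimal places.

1 2.594 17.375 22.050
2 2.349 6.896 42.015
3 1.480 2.737 54.592
4 0.932 1.086 62.516
5 0.587 0.431 67.508
6 0.370 0.171 70.653
7 0.233 0.068 72.635
final: 72.635 0.734

Arc 1: start y=14.710, vy=7.300 → t=2.594, apex=17.375, x_land=22.050, impact vy=-18.641
  bounce: vy ← 0.63·18.641 = 11.744
Arc 2: start y=0.000, vy=11.744 → t=2.349, apex=6.896, x_land=42.015, impact vy=-11.744
  bounce: vy ← 0.63·11.744 = 7.399
Arc 3: start y=0.000, vy=7.399 → t=1.480, apex=2.737, x_land=54.592, impact vy=-7.399
  bounce: vy ← 0.63·7.399 = 4.661
Arc 4: start y=0.000, vy=4.661 → t=0.932, apex=1.086, x_land=62.516, impact vy=-4.661
  bounce: vy ← 0.63·4.661 = 2.937
Arc 5: start y=0.000, vy=2.937 → t=0.587, apex=0.431, x_land=67.508, impact vy=-2.937
  bounce: vy ← 0.63·2.937 = 1.850
Arc 6: start y=0.000, vy=1.850 → t=0.370, apex=0.171, x_land=70.653, impact vy=-1.850
  bounce: vy ← 0.63·1.850 = 1.166
Arc 7: start y=0.000, vy=1.166 → t=0.233, apex=0.068, x_land=72.635, impact vy=-1.166
  bounce: vy ← 0.63·1.166 = 0.734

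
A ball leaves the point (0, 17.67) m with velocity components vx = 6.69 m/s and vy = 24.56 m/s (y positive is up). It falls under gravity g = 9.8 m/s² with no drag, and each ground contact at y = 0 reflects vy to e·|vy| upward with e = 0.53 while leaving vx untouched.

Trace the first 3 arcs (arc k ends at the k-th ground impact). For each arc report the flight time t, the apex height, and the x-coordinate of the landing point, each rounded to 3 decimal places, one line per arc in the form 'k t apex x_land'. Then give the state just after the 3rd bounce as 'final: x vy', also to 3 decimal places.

1 5.650 48.445 37.801
2 3.333 13.608 60.099
3 1.766 3.823 71.917
final: 71.917 4.588

Arc 1: start y=17.670, vy=24.560 → t=5.650, apex=48.445, x_land=37.801, impact vy=-30.814
  bounce: vy ← 0.53·30.814 = 16.332
Arc 2: start y=0.000, vy=16.332 → t=3.333, apex=13.608, x_land=60.099, impact vy=-16.332
  bounce: vy ← 0.53·16.332 = 8.656
Arc 3: start y=0.000, vy=8.656 → t=1.766, apex=3.823, x_land=71.917, impact vy=-8.656
  bounce: vy ← 0.53·8.656 = 4.588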